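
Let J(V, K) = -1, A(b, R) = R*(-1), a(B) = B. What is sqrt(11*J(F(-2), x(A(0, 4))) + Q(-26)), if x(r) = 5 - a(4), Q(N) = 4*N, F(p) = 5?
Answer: I*sqrt(115) ≈ 10.724*I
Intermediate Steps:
A(b, R) = -R
x(r) = 1 (x(r) = 5 - 1*4 = 5 - 4 = 1)
sqrt(11*J(F(-2), x(A(0, 4))) + Q(-26)) = sqrt(11*(-1) + 4*(-26)) = sqrt(-11 - 104) = sqrt(-115) = I*sqrt(115)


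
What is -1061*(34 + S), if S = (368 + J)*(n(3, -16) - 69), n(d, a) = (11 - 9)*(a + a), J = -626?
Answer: -36443228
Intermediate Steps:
n(d, a) = 4*a (n(d, a) = 2*(2*a) = 4*a)
S = 34314 (S = (368 - 626)*(4*(-16) - 69) = -258*(-64 - 69) = -258*(-133) = 34314)
-1061*(34 + S) = -1061*(34 + 34314) = -1061*34348 = -36443228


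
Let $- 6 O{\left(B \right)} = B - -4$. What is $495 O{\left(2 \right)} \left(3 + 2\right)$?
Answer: $-2475$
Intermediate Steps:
$O{\left(B \right)} = - \frac{2}{3} - \frac{B}{6}$ ($O{\left(B \right)} = - \frac{B - -4}{6} = - \frac{B + 4}{6} = - \frac{4 + B}{6} = - \frac{2}{3} - \frac{B}{6}$)
$495 O{\left(2 \right)} \left(3 + 2\right) = 495 \left(- \frac{2}{3} - \frac{1}{3}\right) \left(3 + 2\right) = 495 \left(- \frac{2}{3} - \frac{1}{3}\right) 5 = 495 \left(\left(-1\right) 5\right) = 495 \left(-5\right) = -2475$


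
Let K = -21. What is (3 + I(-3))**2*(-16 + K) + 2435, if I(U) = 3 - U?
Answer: -562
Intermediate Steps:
(3 + I(-3))**2*(-16 + K) + 2435 = (3 + (3 - 1*(-3)))**2*(-16 - 21) + 2435 = (3 + (3 + 3))**2*(-37) + 2435 = (3 + 6)**2*(-37) + 2435 = 9**2*(-37) + 2435 = 81*(-37) + 2435 = -2997 + 2435 = -562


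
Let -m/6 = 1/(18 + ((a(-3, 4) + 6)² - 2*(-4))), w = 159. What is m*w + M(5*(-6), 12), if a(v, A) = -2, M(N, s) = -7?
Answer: -208/7 ≈ -29.714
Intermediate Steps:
m = -⅐ (m = -6/(18 + ((-2 + 6)² - 2*(-4))) = -6/(18 + (4² + 8)) = -6/(18 + (16 + 8)) = -6/(18 + 24) = -6/42 = -6*1/42 = -⅐ ≈ -0.14286)
m*w + M(5*(-6), 12) = -⅐*159 - 7 = -159/7 - 7 = -208/7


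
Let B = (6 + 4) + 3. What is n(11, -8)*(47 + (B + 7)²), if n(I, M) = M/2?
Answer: -1788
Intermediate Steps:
n(I, M) = M/2 (n(I, M) = M*(½) = M/2)
B = 13 (B = 10 + 3 = 13)
n(11, -8)*(47 + (B + 7)²) = ((½)*(-8))*(47 + (13 + 7)²) = -4*(47 + 20²) = -4*(47 + 400) = -4*447 = -1788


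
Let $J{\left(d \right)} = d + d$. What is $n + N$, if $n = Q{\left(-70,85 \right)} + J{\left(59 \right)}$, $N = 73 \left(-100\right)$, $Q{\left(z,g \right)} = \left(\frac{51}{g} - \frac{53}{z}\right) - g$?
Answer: $- \frac{101719}{14} \approx -7265.6$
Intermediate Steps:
$J{\left(d \right)} = 2 d$
$Q{\left(z,g \right)} = - g - \frac{53}{z} + \frac{51}{g}$ ($Q{\left(z,g \right)} = \left(- \frac{53}{z} + \frac{51}{g}\right) - g = - g - \frac{53}{z} + \frac{51}{g}$)
$N = -7300$
$n = \frac{481}{14}$ ($n = \left(\left(-1\right) 85 - \frac{53}{-70} + \frac{51}{85}\right) + 2 \cdot 59 = \left(-85 - - \frac{53}{70} + 51 \cdot \frac{1}{85}\right) + 118 = \left(-85 + \frac{53}{70} + \frac{3}{5}\right) + 118 = - \frac{1171}{14} + 118 = \frac{481}{14} \approx 34.357$)
$n + N = \frac{481}{14} - 7300 = - \frac{101719}{14}$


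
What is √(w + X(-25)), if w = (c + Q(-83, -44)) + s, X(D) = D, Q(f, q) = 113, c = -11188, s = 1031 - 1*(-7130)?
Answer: I*√2939 ≈ 54.213*I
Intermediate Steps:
s = 8161 (s = 1031 + 7130 = 8161)
w = -2914 (w = (-11188 + 113) + 8161 = -11075 + 8161 = -2914)
√(w + X(-25)) = √(-2914 - 25) = √(-2939) = I*√2939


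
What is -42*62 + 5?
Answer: -2599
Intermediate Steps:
-42*62 + 5 = -2604 + 5 = -2599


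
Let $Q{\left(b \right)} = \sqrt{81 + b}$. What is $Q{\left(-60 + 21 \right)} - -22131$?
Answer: $22131 + \sqrt{42} \approx 22137.0$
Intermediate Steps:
$Q{\left(-60 + 21 \right)} - -22131 = \sqrt{81 + \left(-60 + 21\right)} - -22131 = \sqrt{81 - 39} + 22131 = \sqrt{42} + 22131 = 22131 + \sqrt{42}$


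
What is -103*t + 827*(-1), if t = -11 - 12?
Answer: 1542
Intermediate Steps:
t = -23
-103*t + 827*(-1) = -103*(-23) + 827*(-1) = 2369 - 827 = 1542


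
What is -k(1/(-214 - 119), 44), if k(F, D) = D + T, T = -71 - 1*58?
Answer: 85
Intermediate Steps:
T = -129 (T = -71 - 58 = -129)
k(F, D) = -129 + D (k(F, D) = D - 129 = -129 + D)
-k(1/(-214 - 119), 44) = -(-129 + 44) = -1*(-85) = 85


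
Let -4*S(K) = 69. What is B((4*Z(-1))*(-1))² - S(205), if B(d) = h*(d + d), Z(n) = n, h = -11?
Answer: 31045/4 ≈ 7761.3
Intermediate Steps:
B(d) = -22*d (B(d) = -11*(d + d) = -22*d)
S(K) = -69/4 (S(K) = -¼*69 = -69/4)
B((4*Z(-1))*(-1))² - S(205) = (-22*4*(-1)*(-1))² - 1*(-69/4) = (-(-88)*(-1))² + 69/4 = (-22*4)² + 69/4 = (-88)² + 69/4 = 7744 + 69/4 = 31045/4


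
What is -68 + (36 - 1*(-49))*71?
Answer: 5967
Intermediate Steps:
-68 + (36 - 1*(-49))*71 = -68 + (36 + 49)*71 = -68 + 85*71 = -68 + 6035 = 5967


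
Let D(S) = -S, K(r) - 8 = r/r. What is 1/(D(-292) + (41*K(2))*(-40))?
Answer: -1/14468 ≈ -6.9118e-5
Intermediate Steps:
K(r) = 9 (K(r) = 8 + r/r = 8 + 1 = 9)
1/(D(-292) + (41*K(2))*(-40)) = 1/(-1*(-292) + (41*9)*(-40)) = 1/(292 + 369*(-40)) = 1/(292 - 14760) = 1/(-14468) = -1/14468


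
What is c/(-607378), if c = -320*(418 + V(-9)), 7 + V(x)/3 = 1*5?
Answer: 65920/303689 ≈ 0.21706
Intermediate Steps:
V(x) = -6 (V(x) = -21 + 3*(1*5) = -21 + 3*5 = -21 + 15 = -6)
c = -131840 (c = -320*(418 - 6) = -320*412 = -131840)
c/(-607378) = -131840/(-607378) = -131840*(-1/607378) = 65920/303689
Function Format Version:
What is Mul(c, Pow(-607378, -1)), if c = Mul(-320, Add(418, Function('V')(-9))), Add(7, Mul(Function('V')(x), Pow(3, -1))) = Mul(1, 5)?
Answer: Rational(65920, 303689) ≈ 0.21706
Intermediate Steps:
Function('V')(x) = -6 (Function('V')(x) = Add(-21, Mul(3, Mul(1, 5))) = Add(-21, Mul(3, 5)) = Add(-21, 15) = -6)
c = -131840 (c = Mul(-320, Add(418, -6)) = Mul(-320, 412) = -131840)
Mul(c, Pow(-607378, -1)) = Mul(-131840, Pow(-607378, -1)) = Mul(-131840, Rational(-1, 607378)) = Rational(65920, 303689)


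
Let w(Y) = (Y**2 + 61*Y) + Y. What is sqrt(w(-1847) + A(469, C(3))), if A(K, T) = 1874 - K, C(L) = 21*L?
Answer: 10*sqrt(32983) ≈ 1816.1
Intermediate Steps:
w(Y) = Y**2 + 62*Y
sqrt(w(-1847) + A(469, C(3))) = sqrt(-1847*(62 - 1847) + (1874 - 1*469)) = sqrt(-1847*(-1785) + (1874 - 469)) = sqrt(3296895 + 1405) = sqrt(3298300) = 10*sqrt(32983)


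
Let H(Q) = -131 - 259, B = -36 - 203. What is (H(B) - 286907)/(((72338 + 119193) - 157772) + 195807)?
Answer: -287297/229566 ≈ -1.2515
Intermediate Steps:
B = -239
H(Q) = -390
(H(B) - 286907)/(((72338 + 119193) - 157772) + 195807) = (-390 - 286907)/(((72338 + 119193) - 157772) + 195807) = -287297/((191531 - 157772) + 195807) = -287297/(33759 + 195807) = -287297/229566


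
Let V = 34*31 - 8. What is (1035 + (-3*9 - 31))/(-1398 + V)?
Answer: -977/352 ≈ -2.7756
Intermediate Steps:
V = 1046 (V = 1054 - 8 = 1046)
(1035 + (-3*9 - 31))/(-1398 + V) = (1035 + (-3*9 - 31))/(-1398 + 1046) = (1035 + (-27 - 31))/(-352) = (1035 - 58)*(-1/352) = 977*(-1/352) = -977/352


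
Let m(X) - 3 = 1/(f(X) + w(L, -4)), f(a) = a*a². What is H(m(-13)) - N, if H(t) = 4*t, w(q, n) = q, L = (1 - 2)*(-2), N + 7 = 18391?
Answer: -40326544/2195 ≈ -18372.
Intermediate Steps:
N = 18384 (N = -7 + 18391 = 18384)
f(a) = a³
L = 2 (L = -1*(-2) = 2)
m(X) = 3 + 1/(2 + X³) (m(X) = 3 + 1/(X³ + 2) = 3 + 1/(2 + X³))
H(m(-13)) - N = 4*((7 + 3*(-13)³)/(2 + (-13)³)) - 1*18384 = 4*((7 + 3*(-2197))/(2 - 2197)) - 18384 = 4*((7 - 6591)/(-2195)) - 18384 = 4*(-1/2195*(-6584)) - 18384 = 4*(6584/2195) - 18384 = 26336/2195 - 18384 = -40326544/2195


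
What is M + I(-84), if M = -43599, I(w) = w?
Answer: -43683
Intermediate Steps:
M + I(-84) = -43599 - 84 = -43683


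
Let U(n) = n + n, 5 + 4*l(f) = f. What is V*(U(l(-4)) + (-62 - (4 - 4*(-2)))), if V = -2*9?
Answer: 1413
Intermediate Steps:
l(f) = -5/4 + f/4
V = -18
U(n) = 2*n
V*(U(l(-4)) + (-62 - (4 - 4*(-2)))) = -18*(2*(-5/4 + (1/4)*(-4)) + (-62 - (4 - 4*(-2)))) = -18*(2*(-5/4 - 1) + (-62 - (4 + 8))) = -18*(2*(-9/4) + (-62 - 1*12)) = -18*(-9/2 + (-62 - 12)) = -18*(-9/2 - 74) = -18*(-157/2) = 1413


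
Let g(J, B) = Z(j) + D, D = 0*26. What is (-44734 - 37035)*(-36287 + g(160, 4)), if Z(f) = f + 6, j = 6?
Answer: 2966170475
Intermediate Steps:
Z(f) = 6 + f
D = 0
g(J, B) = 12 (g(J, B) = (6 + 6) + 0 = 12 + 0 = 12)
(-44734 - 37035)*(-36287 + g(160, 4)) = (-44734 - 37035)*(-36287 + 12) = -81769*(-36275) = 2966170475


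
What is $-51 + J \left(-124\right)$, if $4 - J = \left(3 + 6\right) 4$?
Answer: $3917$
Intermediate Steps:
$J = -32$ ($J = 4 - \left(3 + 6\right) 4 = 4 - 9 \cdot 4 = 4 - 36 = -32$)
$-51 + J \left(-124\right) = -51 - -3968 = -51 + 3968 = 3917$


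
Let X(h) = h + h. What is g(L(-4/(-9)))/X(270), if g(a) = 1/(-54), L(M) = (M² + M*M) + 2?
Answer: -1/29160 ≈ -3.4294e-5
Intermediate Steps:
X(h) = 2*h
L(M) = 2 + 2*M² (L(M) = (M² + M²) + 2 = 2*M² + 2 = 2 + 2*M²)
g(a) = -1/54
g(L(-4/(-9)))/X(270) = -1/(54*(2*270)) = -1/54/540 = -1/54*1/540 = -1/29160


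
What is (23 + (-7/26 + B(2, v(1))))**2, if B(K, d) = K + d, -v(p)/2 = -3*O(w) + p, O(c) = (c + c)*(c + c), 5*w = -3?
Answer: 415792881/422500 ≈ 984.13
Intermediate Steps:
w = -3/5 (w = (1/5)*(-3) = -3/5 ≈ -0.60000)
O(c) = 4*c**2 (O(c) = (2*c)*(2*c) = 4*c**2)
v(p) = 216/25 - 2*p (v(p) = -2*(-12*(-3/5)**2 + p) = -2*(-12*9/25 + p) = -2*(-3*36/25 + p) = -2*(-108/25 + p) = 216/25 - 2*p)
(23 + (-7/26 + B(2, v(1))))**2 = (23 + (-7/26 + (2 + (216/25 - 2*1))))**2 = (23 + (-7*1/26 + (2 + (216/25 - 2))))**2 = (23 + (-7/26 + (2 + 166/25)))**2 = (23 + (-7/26 + 216/25))**2 = (23 + 5441/650)**2 = (20391/650)**2 = 415792881/422500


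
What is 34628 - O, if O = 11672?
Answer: 22956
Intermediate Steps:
34628 - O = 34628 - 1*11672 = 34628 - 11672 = 22956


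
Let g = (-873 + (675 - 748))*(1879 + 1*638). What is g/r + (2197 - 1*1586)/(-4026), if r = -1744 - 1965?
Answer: 9583969933/14932434 ≈ 641.82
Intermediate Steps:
r = -3709
g = -2381082 (g = (-873 - 73)*(1879 + 638) = -946*2517 = -2381082)
g/r + (2197 - 1*1586)/(-4026) = -2381082/(-3709) + (2197 - 1*1586)/(-4026) = -2381082*(-1/3709) + (2197 - 1586)*(-1/4026) = 2381082/3709 + 611*(-1/4026) = 2381082/3709 - 611/4026 = 9583969933/14932434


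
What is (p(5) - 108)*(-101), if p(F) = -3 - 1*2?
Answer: 11413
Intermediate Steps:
p(F) = -5 (p(F) = -3 - 2 = -5)
(p(5) - 108)*(-101) = (-5 - 108)*(-101) = -113*(-101) = 11413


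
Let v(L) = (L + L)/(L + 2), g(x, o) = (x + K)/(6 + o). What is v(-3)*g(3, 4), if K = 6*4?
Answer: 81/5 ≈ 16.200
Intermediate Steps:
K = 24
g(x, o) = (24 + x)/(6 + o) (g(x, o) = (x + 24)/(6 + o) = (24 + x)/(6 + o))
v(L) = 2*L/(2 + L) (v(L) = (2*L)/(2 + L) = 2*L/(2 + L))
v(-3)*g(3, 4) = (2*(-3)/(2 - 3))*((24 + 3)/(6 + 4)) = (2*(-3)/(-1))*(27/10) = (2*(-3)*(-1))*((⅒)*27) = 6*(27/10) = 81/5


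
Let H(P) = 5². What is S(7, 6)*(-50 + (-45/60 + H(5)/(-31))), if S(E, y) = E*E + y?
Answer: -351615/124 ≈ -2835.6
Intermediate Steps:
H(P) = 25
S(E, y) = y + E² (S(E, y) = E² + y = y + E²)
S(7, 6)*(-50 + (-45/60 + H(5)/(-31))) = (6 + 7²)*(-50 + (-45/60 + 25/(-31))) = (6 + 49)*(-50 + (-45*1/60 + 25*(-1/31))) = 55*(-50 + (-¾ - 25/31)) = 55*(-50 - 193/124) = 55*(-6393/124) = -351615/124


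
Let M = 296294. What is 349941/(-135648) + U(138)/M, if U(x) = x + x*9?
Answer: -17249704069/6698614752 ≈ -2.5751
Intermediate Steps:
U(x) = 10*x (U(x) = x + 9*x = 10*x)
349941/(-135648) + U(138)/M = 349941/(-135648) + (10*138)/296294 = 349941*(-1/135648) + 1380*(1/296294) = -116647/45216 + 690/148147 = -17249704069/6698614752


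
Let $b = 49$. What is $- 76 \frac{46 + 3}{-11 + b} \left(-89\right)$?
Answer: $8722$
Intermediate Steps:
$- 76 \frac{46 + 3}{-11 + b} \left(-89\right) = - 76 \frac{46 + 3}{-11 + 49} \left(-89\right) = - 76 \cdot \frac{49}{38} \left(-89\right) = - 76 \cdot 49 \cdot \frac{1}{38} \left(-89\right) = \left(-76\right) \frac{49}{38} \left(-89\right) = \left(-98\right) \left(-89\right) = 8722$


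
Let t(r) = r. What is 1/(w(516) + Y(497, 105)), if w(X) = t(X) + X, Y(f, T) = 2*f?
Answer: 1/2026 ≈ 0.00049358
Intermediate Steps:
w(X) = 2*X (w(X) = X + X = 2*X)
1/(w(516) + Y(497, 105)) = 1/(2*516 + 2*497) = 1/(1032 + 994) = 1/2026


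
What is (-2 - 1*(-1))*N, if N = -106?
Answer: 106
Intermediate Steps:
(-2 - 1*(-1))*N = (-2 - 1*(-1))*(-106) = (-2 + 1)*(-106) = -1*(-106) = 106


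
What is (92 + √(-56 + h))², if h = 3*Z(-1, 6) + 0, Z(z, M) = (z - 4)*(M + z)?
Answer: (92 + I*√131)² ≈ 8333.0 + 2106.0*I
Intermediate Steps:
Z(z, M) = (-4 + z)*(M + z)
h = -75 (h = 3*((-1)² - 4*6 - 4*(-1) + 6*(-1)) + 0 = 3*(1 - 24 + 4 - 6) + 0 = 3*(-25) + 0 = -75 + 0 = -75)
(92 + √(-56 + h))² = (92 + √(-56 - 75))² = (92 + √(-131))² = (92 + I*√131)²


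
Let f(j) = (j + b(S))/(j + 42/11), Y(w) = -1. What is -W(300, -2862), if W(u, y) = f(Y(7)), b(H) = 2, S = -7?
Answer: -11/31 ≈ -0.35484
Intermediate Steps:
f(j) = (2 + j)/(42/11 + j) (f(j) = (j + 2)/(j + 42/11) = (2 + j)/(j + 42*(1/11)) = (2 + j)/(j + 42/11) = (2 + j)/(42/11 + j))
W(u, y) = 11/31 (W(u, y) = 11*(2 - 1)/(42 + 11*(-1)) = 11*1/(42 - 11) = 11*1/31 = 11*(1/31)*1 = 11/31)
-W(300, -2862) = -1*11/31 = -11/31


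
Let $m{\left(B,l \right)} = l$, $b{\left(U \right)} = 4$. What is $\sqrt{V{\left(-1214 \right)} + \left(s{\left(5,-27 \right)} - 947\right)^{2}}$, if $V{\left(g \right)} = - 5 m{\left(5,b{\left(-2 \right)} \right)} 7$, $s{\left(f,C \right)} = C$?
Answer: $2 \sqrt{237134} \approx 973.93$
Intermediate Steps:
$V{\left(g \right)} = -140$ ($V{\left(g \right)} = \left(-5\right) 4 \cdot 7 = \left(-20\right) 7 = -140$)
$\sqrt{V{\left(-1214 \right)} + \left(s{\left(5,-27 \right)} - 947\right)^{2}} = \sqrt{-140 + \left(-27 - 947\right)^{2}} = \sqrt{-140 + \left(-974\right)^{2}} = \sqrt{-140 + 948676} = \sqrt{948536} = 2 \sqrt{237134}$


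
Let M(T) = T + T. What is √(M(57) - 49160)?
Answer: I*√49046 ≈ 221.46*I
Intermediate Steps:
M(T) = 2*T
√(M(57) - 49160) = √(2*57 - 49160) = √(114 - 49160) = √(-49046) = I*√49046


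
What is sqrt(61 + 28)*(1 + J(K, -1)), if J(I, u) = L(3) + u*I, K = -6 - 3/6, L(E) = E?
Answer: 21*sqrt(89)/2 ≈ 99.057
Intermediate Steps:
K = -13/2 (K = -6 - 3/6 = -6 - 1*1/2 = -6 - 1/2 = -13/2 ≈ -6.5000)
J(I, u) = 3 + I*u (J(I, u) = 3 + u*I = 3 + I*u)
sqrt(61 + 28)*(1 + J(K, -1)) = sqrt(61 + 28)*(1 + (3 - 13/2*(-1))) = sqrt(89)*(1 + (3 + 13/2)) = sqrt(89)*(1 + 19/2) = sqrt(89)*(21/2) = 21*sqrt(89)/2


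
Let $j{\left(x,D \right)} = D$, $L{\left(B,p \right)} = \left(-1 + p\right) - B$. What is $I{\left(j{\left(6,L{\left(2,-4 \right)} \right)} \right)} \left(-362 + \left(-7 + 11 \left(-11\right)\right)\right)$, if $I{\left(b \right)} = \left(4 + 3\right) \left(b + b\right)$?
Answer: $48020$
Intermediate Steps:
$L{\left(B,p \right)} = -1 + p - B$
$I{\left(b \right)} = 14 b$ ($I{\left(b \right)} = 7 \cdot 2 b = 14 b$)
$I{\left(j{\left(6,L{\left(2,-4 \right)} \right)} \right)} \left(-362 + \left(-7 + 11 \left(-11\right)\right)\right) = 14 \left(-1 - 4 - 2\right) \left(-362 + \left(-7 + 11 \left(-11\right)\right)\right) = 14 \left(-1 - 4 - 2\right) \left(-362 - 128\right) = 14 \left(-7\right) \left(-362 - 128\right) = \left(-98\right) \left(-490\right) = 48020$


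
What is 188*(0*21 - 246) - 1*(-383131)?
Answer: 336883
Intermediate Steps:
188*(0*21 - 246) - 1*(-383131) = 188*(0 - 246) + 383131 = 188*(-246) + 383131 = -46248 + 383131 = 336883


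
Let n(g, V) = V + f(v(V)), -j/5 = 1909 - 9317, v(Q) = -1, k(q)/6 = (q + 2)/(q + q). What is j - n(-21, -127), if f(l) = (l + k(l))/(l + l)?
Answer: 37165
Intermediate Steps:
k(q) = 3*(2 + q)/q (k(q) = 6*((q + 2)/(q + q)) = 6*((2 + q)/((2*q))) = 6*((2 + q)*(1/(2*q))) = 6*((2 + q)/(2*q)) = 3*(2 + q)/q)
f(l) = (3 + l + 6/l)/(2*l) (f(l) = (l + (3 + 6/l))/(l + l) = (3 + l + 6/l)/((2*l)) = (3 + l + 6/l)*(1/(2*l)) = (3 + l + 6/l)/(2*l))
j = 37040 (j = -5*(1909 - 9317) = -5*(-7408) = 37040)
n(g, V) = 2 + V (n(g, V) = V + (1/2)*(6 + (-1)**2 + 3*(-1))/(-1)**2 = V + (1/2)*1*(6 + 1 - 3) = V + (1/2)*1*4 = V + 2 = 2 + V)
j - n(-21, -127) = 37040 - (2 - 127) = 37040 - 1*(-125) = 37040 + 125 = 37165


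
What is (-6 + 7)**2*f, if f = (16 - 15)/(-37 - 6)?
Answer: -1/43 ≈ -0.023256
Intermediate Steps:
f = -1/43 (f = 1/(-43) = 1*(-1/43) = -1/43 ≈ -0.023256)
(-6 + 7)**2*f = (-6 + 7)**2*(-1/43) = 1**2*(-1/43) = 1*(-1/43) = -1/43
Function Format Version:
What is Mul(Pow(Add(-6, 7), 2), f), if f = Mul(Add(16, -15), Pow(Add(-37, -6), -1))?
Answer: Rational(-1, 43) ≈ -0.023256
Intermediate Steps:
f = Rational(-1, 43) (f = Mul(1, Pow(-43, -1)) = Mul(1, Rational(-1, 43)) = Rational(-1, 43) ≈ -0.023256)
Mul(Pow(Add(-6, 7), 2), f) = Mul(Pow(Add(-6, 7), 2), Rational(-1, 43)) = Mul(Pow(1, 2), Rational(-1, 43)) = Mul(1, Rational(-1, 43)) = Rational(-1, 43)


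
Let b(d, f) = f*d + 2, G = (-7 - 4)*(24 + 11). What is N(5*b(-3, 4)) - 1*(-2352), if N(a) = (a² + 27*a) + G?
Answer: 3117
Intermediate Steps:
G = -385 (G = -11*35 = -385)
b(d, f) = 2 + d*f (b(d, f) = d*f + 2 = 2 + d*f)
N(a) = -385 + a² + 27*a (N(a) = (a² + 27*a) - 385 = -385 + a² + 27*a)
N(5*b(-3, 4)) - 1*(-2352) = (-385 + (5*(2 - 3*4))² + 27*(5*(2 - 3*4))) - 1*(-2352) = (-385 + (5*(2 - 12))² + 27*(5*(2 - 12))) + 2352 = (-385 + (5*(-10))² + 27*(5*(-10))) + 2352 = (-385 + (-50)² + 27*(-50)) + 2352 = (-385 + 2500 - 1350) + 2352 = 765 + 2352 = 3117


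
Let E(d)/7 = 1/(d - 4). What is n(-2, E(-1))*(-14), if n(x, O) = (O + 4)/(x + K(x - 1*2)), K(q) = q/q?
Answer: 182/5 ≈ 36.400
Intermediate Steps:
K(q) = 1
E(d) = 7/(-4 + d) (E(d) = 7/(d - 4) = 7/(-4 + d))
n(x, O) = (4 + O)/(1 + x) (n(x, O) = (O + 4)/(x + 1) = (4 + O)/(1 + x))
n(-2, E(-1))*(-14) = ((4 + 7/(-4 - 1))/(1 - 2))*(-14) = ((4 + 7/(-5))/(-1))*(-14) = -(4 + 7*(-⅕))*(-14) = -(4 - 7/5)*(-14) = -1*13/5*(-14) = -13/5*(-14) = 182/5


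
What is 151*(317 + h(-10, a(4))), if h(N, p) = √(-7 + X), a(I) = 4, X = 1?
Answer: 47867 + 151*I*√6 ≈ 47867.0 + 369.87*I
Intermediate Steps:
h(N, p) = I*√6 (h(N, p) = √(-7 + 1) = √(-6) = I*√6)
151*(317 + h(-10, a(4))) = 151*(317 + I*√6) = 47867 + 151*I*√6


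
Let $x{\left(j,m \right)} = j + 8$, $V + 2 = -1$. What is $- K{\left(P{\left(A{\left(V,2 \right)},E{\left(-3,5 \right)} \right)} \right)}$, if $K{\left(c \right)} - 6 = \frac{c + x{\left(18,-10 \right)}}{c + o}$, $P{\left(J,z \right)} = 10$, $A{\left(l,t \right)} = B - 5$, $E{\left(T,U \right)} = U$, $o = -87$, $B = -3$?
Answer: $- \frac{426}{77} \approx -5.5325$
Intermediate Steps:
$V = -3$ ($V = -2 - 1 = -3$)
$x{\left(j,m \right)} = 8 + j$
$A{\left(l,t \right)} = -8$ ($A{\left(l,t \right)} = -3 - 5 = -8$)
$K{\left(c \right)} = 6 + \frac{26 + c}{-87 + c}$ ($K{\left(c \right)} = 6 + \frac{c + \left(8 + 18\right)}{c - 87} = 6 + \frac{c + 26}{-87 + c} = 6 + \frac{26 + c}{-87 + c}$)
$- K{\left(P{\left(A{\left(V,2 \right)},E{\left(-3,5 \right)} \right)} \right)} = - \frac{-496 + 7 \cdot 10}{-87 + 10} = - \frac{-496 + 70}{-77} = - \frac{\left(-1\right) \left(-426\right)}{77} = \left(-1\right) \frac{426}{77} = - \frac{426}{77}$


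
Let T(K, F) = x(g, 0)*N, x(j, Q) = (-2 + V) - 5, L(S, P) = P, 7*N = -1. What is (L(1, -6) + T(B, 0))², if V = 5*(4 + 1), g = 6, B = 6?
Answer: 3600/49 ≈ 73.469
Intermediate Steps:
N = -⅐ (N = (⅐)*(-1) = -⅐ ≈ -0.14286)
V = 25 (V = 5*5 = 25)
x(j, Q) = 18 (x(j, Q) = (-2 + 25) - 5 = 23 - 5 = 18)
T(K, F) = -18/7 (T(K, F) = 18*(-⅐) = -18/7)
(L(1, -6) + T(B, 0))² = (-6 - 18/7)² = (-60/7)² = 3600/49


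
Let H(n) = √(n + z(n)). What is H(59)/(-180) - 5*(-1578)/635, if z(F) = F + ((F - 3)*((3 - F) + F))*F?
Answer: 1578/127 - √10030/180 ≈ 11.869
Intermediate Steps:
z(F) = F + F*(-9 + 3*F) (z(F) = F + ((-3 + F)*3)*F = F + (-9 + 3*F)*F = F + F*(-9 + 3*F))
H(n) = √(n + n*(-8 + 3*n))
H(59)/(-180) - 5*(-1578)/635 = √(59*(-7 + 3*59))/(-180) - 5*(-1578)/635 = √(59*(-7 + 177))*(-1/180) + 7890*(1/635) = √(59*170)*(-1/180) + 1578/127 = √10030*(-1/180) + 1578/127 = -√10030/180 + 1578/127 = 1578/127 - √10030/180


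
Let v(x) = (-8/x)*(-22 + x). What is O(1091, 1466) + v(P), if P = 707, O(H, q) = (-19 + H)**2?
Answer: 812467608/707 ≈ 1.1492e+6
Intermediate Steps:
v(x) = -8*(-22 + x)/x
O(1091, 1466) + v(P) = (-19 + 1091)**2 + (-8 + 176/707) = 1072**2 + (-8 + 176*(1/707)) = 1149184 + (-8 + 176/707) = 1149184 - 5480/707 = 812467608/707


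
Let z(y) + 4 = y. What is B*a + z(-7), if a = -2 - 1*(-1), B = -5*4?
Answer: 9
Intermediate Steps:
B = -20
z(y) = -4 + y
a = -1 (a = -2 + 1 = -1)
B*a + z(-7) = -20*(-1) + (-4 - 7) = 20 - 11 = 9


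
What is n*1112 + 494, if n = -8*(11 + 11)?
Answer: -195218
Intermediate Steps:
n = -176 (n = -8*22 = -176)
n*1112 + 494 = -176*1112 + 494 = -195712 + 494 = -195218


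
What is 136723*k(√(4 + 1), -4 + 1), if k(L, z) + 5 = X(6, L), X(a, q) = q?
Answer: -683615 + 136723*√5 ≈ -3.7789e+5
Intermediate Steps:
k(L, z) = -5 + L
136723*k(√(4 + 1), -4 + 1) = 136723*(-5 + √(4 + 1)) = 136723*(-5 + √5) = -683615 + 136723*√5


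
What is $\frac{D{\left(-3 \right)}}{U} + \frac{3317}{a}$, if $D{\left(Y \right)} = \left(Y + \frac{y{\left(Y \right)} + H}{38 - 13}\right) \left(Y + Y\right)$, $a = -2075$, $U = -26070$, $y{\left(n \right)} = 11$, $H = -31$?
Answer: $- \frac{115362}{72127} \approx -1.5994$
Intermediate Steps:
$D{\left(Y \right)} = 2 Y \left(- \frac{4}{5} + Y\right)$ ($D{\left(Y \right)} = \left(Y + \frac{11 - 31}{38 - 13}\right) \left(Y + Y\right) = \left(Y - \frac{20}{25}\right) 2 Y = \left(Y - \frac{4}{5}\right) 2 Y = \left(- \frac{4}{5} + Y\right) 2 Y = 2 Y \left(- \frac{4}{5} + Y\right)$)
$\frac{D{\left(-3 \right)}}{U} + \frac{3317}{a} = \frac{\frac{2}{5} \left(-3\right) \left(-4 + 5 \left(-3\right)\right)}{-26070} + \frac{3317}{-2075} = \frac{2}{5} \left(-3\right) \left(-4 - 15\right) \left(- \frac{1}{26070}\right) + 3317 \left(- \frac{1}{2075}\right) = \frac{2}{5} \left(-3\right) \left(-19\right) \left(- \frac{1}{26070}\right) - \frac{3317}{2075} = \frac{114}{5} \left(- \frac{1}{26070}\right) - \frac{3317}{2075} = - \frac{19}{21725} - \frac{3317}{2075} = - \frac{115362}{72127}$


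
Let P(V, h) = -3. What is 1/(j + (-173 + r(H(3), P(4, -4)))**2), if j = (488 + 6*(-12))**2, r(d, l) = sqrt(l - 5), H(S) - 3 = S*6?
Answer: I/(692*sqrt(2) + 202977*I) ≈ 4.9266e-6 + 2.3753e-8*I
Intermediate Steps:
H(S) = 3 + 6*S (H(S) = 3 + S*6 = 3 + 6*S)
r(d, l) = sqrt(-5 + l)
j = 173056 (j = (488 - 72)**2 = 416**2 = 173056)
1/(j + (-173 + r(H(3), P(4, -4)))**2) = 1/(173056 + (-173 + sqrt(-5 - 3))**2) = 1/(173056 + (-173 + sqrt(-8))**2) = 1/(173056 + (-173 + 2*I*sqrt(2))**2)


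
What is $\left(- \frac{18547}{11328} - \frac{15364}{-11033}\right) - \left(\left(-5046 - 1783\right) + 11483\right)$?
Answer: $- \frac{9859254145}{2118336} \approx -4654.2$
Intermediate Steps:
$\left(- \frac{18547}{11328} - \frac{15364}{-11033}\right) - \left(\left(-5046 - 1783\right) + 11483\right) = \left(\left(-18547\right) \frac{1}{11328} - - \frac{15364}{11033}\right) - \left(-6829 + 11483\right) = \left(- \frac{18547}{11328} + \frac{15364}{11033}\right) - 4654 = - \frac{518401}{2118336} - 4654 = - \frac{9859254145}{2118336}$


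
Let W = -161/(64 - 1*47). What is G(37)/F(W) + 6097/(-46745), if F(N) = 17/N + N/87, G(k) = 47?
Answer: -525915101929/21191939240 ≈ -24.817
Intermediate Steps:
W = -161/17 (W = -161/(64 - 47) = -161/17 ≈ -9.4706)
F(N) = 17/N + N/87 (F(N) = 17/N + N*(1/87) = 17/N + N/87)
G(37)/F(W) + 6097/(-46745) = 47/(17/(-161/17) + (1/87)*(-161/17)) + 6097/(-46745) = 47/(17*(-17/161) - 161/1479) + 6097*(-1/46745) = 47/(-289/161 - 161/1479) - 6097/46745 = 47/(-453352/238119) - 6097/46745 = 47*(-238119/453352) - 6097/46745 = -11191593/453352 - 6097/46745 = -525915101929/21191939240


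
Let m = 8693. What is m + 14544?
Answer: 23237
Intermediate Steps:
m + 14544 = 8693 + 14544 = 23237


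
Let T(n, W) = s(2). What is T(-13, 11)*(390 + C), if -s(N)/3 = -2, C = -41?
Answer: 2094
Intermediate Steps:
s(N) = 6 (s(N) = -3*(-2) = 6)
T(n, W) = 6
T(-13, 11)*(390 + C) = 6*(390 - 41) = 6*349 = 2094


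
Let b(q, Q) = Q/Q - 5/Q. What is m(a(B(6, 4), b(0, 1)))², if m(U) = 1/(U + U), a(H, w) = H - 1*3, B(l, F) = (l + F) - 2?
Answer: 1/100 ≈ 0.010000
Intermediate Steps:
B(l, F) = -2 + F + l (B(l, F) = (F + l) - 2 = -2 + F + l)
b(q, Q) = 1 - 5/Q
a(H, w) = -3 + H (a(H, w) = H - 3 = -3 + H)
m(U) = 1/(2*U)
m(a(B(6, 4), b(0, 1)))² = (1/(2*(-3 + (-2 + 4 + 6))))² = (1/(2*(-3 + 8)))² = ((½)/5)² = ((½)*(⅕))² = (⅒)² = 1/100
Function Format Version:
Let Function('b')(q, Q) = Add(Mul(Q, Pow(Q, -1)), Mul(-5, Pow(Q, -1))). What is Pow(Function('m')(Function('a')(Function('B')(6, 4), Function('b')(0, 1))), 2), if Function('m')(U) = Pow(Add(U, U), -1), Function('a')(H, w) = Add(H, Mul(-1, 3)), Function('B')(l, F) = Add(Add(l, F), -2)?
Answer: Rational(1, 100) ≈ 0.010000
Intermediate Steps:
Function('B')(l, F) = Add(-2, F, l) (Function('B')(l, F) = Add(Add(F, l), -2) = Add(-2, F, l))
Function('b')(q, Q) = Add(1, Mul(-5, Pow(Q, -1)))
Function('a')(H, w) = Add(-3, H) (Function('a')(H, w) = Add(H, -3) = Add(-3, H))
Function('m')(U) = Mul(Rational(1, 2), Pow(U, -1)) (Function('m')(U) = Pow(Mul(2, U), -1) = Mul(Rational(1, 2), Pow(U, -1)))
Pow(Function('m')(Function('a')(Function('B')(6, 4), Function('b')(0, 1))), 2) = Pow(Mul(Rational(1, 2), Pow(Add(-3, Add(-2, 4, 6)), -1)), 2) = Pow(Mul(Rational(1, 2), Pow(Add(-3, 8), -1)), 2) = Pow(Mul(Rational(1, 2), Pow(5, -1)), 2) = Pow(Mul(Rational(1, 2), Rational(1, 5)), 2) = Pow(Rational(1, 10), 2) = Rational(1, 100)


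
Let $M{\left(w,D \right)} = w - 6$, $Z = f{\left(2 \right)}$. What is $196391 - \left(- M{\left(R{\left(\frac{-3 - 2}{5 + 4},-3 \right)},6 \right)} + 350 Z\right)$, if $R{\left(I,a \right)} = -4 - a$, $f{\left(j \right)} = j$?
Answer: $195684$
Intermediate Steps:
$Z = 2$
$M{\left(w,D \right)} = -6 + w$ ($M{\left(w,D \right)} = w - 6 = -6 + w$)
$196391 - \left(- M{\left(R{\left(\frac{-3 - 2}{5 + 4},-3 \right)},6 \right)} + 350 Z\right) = 196391 - 707 = 195684$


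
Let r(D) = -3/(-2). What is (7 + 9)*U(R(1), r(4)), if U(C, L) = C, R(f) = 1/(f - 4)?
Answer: -16/3 ≈ -5.3333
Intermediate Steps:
r(D) = 3/2 (r(D) = -3*(-1/2) = 3/2)
R(f) = 1/(-4 + f)
(7 + 9)*U(R(1), r(4)) = (7 + 9)/(-4 + 1) = 16/(-3) = 16*(-1/3) = -16/3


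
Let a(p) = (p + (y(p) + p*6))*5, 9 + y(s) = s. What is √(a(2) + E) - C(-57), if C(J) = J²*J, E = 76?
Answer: 185193 + √111 ≈ 1.8520e+5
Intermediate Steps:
y(s) = -9 + s
C(J) = J³
a(p) = -45 + 40*p (a(p) = (p + ((-9 + p) + p*6))*5 = (p + ((-9 + p) + 6*p))*5 = (p + (-9 + 7*p))*5 = (-9 + 8*p)*5 = -45 + 40*p)
√(a(2) + E) - C(-57) = √((-45 + 40*2) + 76) - 1*(-57)³ = √((-45 + 80) + 76) - 1*(-185193) = √(35 + 76) + 185193 = √111 + 185193 = 185193 + √111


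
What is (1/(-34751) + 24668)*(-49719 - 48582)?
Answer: -2718300642057/1121 ≈ -2.4249e+9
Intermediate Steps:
(1/(-34751) + 24668)*(-49719 - 48582) = (-1/34751 + 24668)*(-98301) = (857237667/34751)*(-98301) = -2718300642057/1121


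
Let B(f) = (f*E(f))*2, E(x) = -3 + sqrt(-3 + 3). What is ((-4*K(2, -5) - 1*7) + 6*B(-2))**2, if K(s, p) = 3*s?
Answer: 1681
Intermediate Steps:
E(x) = -3 (E(x) = -3 + sqrt(0) = -3 + 0 = -3)
B(f) = -6*f (B(f) = (f*(-3))*2 = -3*f*2 = -6*f)
((-4*K(2, -5) - 1*7) + 6*B(-2))**2 = ((-12*2 - 1*7) + 6*(-6*(-2)))**2 = ((-4*6 - 7) + 6*12)**2 = ((-24 - 7) + 72)**2 = (-31 + 72)**2 = 41**2 = 1681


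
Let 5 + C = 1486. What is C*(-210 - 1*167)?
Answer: -558337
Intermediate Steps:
C = 1481 (C = -5 + 1486 = 1481)
C*(-210 - 1*167) = 1481*(-210 - 1*167) = 1481*(-210 - 167) = 1481*(-377) = -558337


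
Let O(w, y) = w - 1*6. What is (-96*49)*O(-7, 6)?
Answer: 61152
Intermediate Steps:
O(w, y) = -6 + w (O(w, y) = w - 6 = -6 + w)
(-96*49)*O(-7, 6) = (-96*49)*(-6 - 7) = -4704*(-13) = 61152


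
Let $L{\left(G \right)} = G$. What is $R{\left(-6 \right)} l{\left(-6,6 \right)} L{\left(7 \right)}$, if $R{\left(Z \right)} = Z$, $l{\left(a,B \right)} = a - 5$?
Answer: $462$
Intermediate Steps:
$l{\left(a,B \right)} = -5 + a$
$R{\left(-6 \right)} l{\left(-6,6 \right)} L{\left(7 \right)} = - 6 \left(-5 - 6\right) 7 = \left(-6\right) \left(-11\right) 7 = 66 \cdot 7 = 462$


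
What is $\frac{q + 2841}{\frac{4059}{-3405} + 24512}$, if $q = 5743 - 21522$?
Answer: $- \frac{14684630}{27819767} \approx -0.52785$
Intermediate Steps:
$q = -15779$ ($q = 5743 - 21522 = -15779$)
$\frac{q + 2841}{\frac{4059}{-3405} + 24512} = \frac{-15779 + 2841}{\frac{4059}{-3405} + 24512} = - \frac{12938}{4059 \left(- \frac{1}{3405}\right) + 24512} = - \frac{12938}{- \frac{1353}{1135} + 24512} = - \frac{12938}{\frac{27819767}{1135}} = \left(-12938\right) \frac{1135}{27819767} = - \frac{14684630}{27819767}$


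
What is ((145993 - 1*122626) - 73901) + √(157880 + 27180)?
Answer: -50534 + 2*√46265 ≈ -50104.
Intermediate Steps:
((145993 - 1*122626) - 73901) + √(157880 + 27180) = ((145993 - 122626) - 73901) + √185060 = (23367 - 73901) + 2*√46265 = -50534 + 2*√46265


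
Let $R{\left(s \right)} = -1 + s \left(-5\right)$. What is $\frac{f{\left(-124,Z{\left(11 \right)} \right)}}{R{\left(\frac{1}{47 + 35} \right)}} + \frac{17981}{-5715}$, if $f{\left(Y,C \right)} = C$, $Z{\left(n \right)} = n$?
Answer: $- \frac{2239759}{165735} \approx -13.514$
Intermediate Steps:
$R{\left(s \right)} = -1 - 5 s$
$\frac{f{\left(-124,Z{\left(11 \right)} \right)}}{R{\left(\frac{1}{47 + 35} \right)}} + \frac{17981}{-5715} = \frac{11}{-1 - \frac{5}{47 + 35}} + \frac{17981}{-5715} = \frac{11}{-1 - \frac{5}{82}} + 17981 \left(- \frac{1}{5715}\right) = \frac{11}{-1 - \frac{5}{82}} - \frac{17981}{5715} = \frac{11}{- \frac{87}{82}} - \frac{17981}{5715} = 11 \left(- \frac{82}{87}\right) - \frac{17981}{5715} = - \frac{902}{87} - \frac{17981}{5715} = - \frac{2239759}{165735}$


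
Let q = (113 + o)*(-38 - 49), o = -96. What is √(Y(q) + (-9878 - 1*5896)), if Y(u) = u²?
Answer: √2171667 ≈ 1473.7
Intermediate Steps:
q = -1479 (q = (113 - 96)*(-38 - 49) = 17*(-87) = -1479)
√(Y(q) + (-9878 - 1*5896)) = √((-1479)² + (-9878 - 1*5896)) = √(2187441 + (-9878 - 5896)) = √(2187441 - 15774) = √2171667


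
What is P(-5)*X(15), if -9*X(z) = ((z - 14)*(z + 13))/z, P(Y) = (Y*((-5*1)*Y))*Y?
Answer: -3500/27 ≈ -129.63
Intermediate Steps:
P(Y) = -5*Y³ (P(Y) = (Y*(-5*Y))*Y = (-5*Y²)*Y = -5*Y³)
X(z) = -(-14 + z)*(13 + z)/(9*z) (X(z) = -(z - 14)*(z + 13)/(9*z) = -(-14 + z)*(13 + z)/(9*z))
P(-5)*X(15) = (-5*(-5)³)*((⅑)*(182 - 1*15*(-1 + 15))/15) = (-5*(-125))*((⅑)*(1/15)*(182 - 1*15*14)) = 625*((⅑)*(1/15)*(182 - 210)) = 625*((⅑)*(1/15)*(-28)) = 625*(-28/135) = -3500/27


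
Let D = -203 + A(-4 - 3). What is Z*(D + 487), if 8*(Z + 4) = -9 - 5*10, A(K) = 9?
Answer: -26663/8 ≈ -3332.9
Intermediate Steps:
Z = -91/8 (Z = -4 + (-9 - 5*10)/8 = -4 + (-9 - 50)/8 = -4 + (1/8)*(-59) = -4 - 59/8 = -91/8 ≈ -11.375)
D = -194 (D = -203 + 9 = -194)
Z*(D + 487) = -91*(-194 + 487)/8 = -91/8*293 = -26663/8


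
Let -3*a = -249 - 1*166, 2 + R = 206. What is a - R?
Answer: -197/3 ≈ -65.667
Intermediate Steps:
R = 204 (R = -2 + 206 = 204)
a = 415/3 (a = -(-249 - 1*166)/3 = -(-249 - 166)/3 = -1/3*(-415) = 415/3 ≈ 138.33)
a - R = 415/3 - 1*204 = 415/3 - 204 = -197/3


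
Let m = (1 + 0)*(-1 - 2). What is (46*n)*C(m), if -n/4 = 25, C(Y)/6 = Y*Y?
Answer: -248400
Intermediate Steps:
m = -3 (m = 1*(-3) = -3)
C(Y) = 6*Y² (C(Y) = 6*(Y*Y) = 6*Y²)
n = -100 (n = -4*25 = -100)
(46*n)*C(m) = (46*(-100))*(6*(-3)²) = -27600*9 = -4600*54 = -248400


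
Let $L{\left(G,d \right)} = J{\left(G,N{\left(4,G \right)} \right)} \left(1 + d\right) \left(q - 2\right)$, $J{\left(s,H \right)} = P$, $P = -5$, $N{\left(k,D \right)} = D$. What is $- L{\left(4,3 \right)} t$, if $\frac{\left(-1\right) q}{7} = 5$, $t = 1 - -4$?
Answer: $-3700$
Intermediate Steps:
$t = 5$ ($t = 1 + 4 = 5$)
$J{\left(s,H \right)} = -5$
$q = -35$ ($q = \left(-7\right) 5 = -35$)
$L{\left(G,d \right)} = 185 + 185 d$ ($L{\left(G,d \right)} = - 5 \left(1 + d\right) \left(-35 - 2\right) = - 5 \left(1 + d\right) \left(-37\right) = - 5 \left(-37 - 37 d\right) = 185 + 185 d$)
$- L{\left(4,3 \right)} t = - (185 + 185 \cdot 3) 5 = - (185 + 555) 5 = \left(-1\right) 740 \cdot 5 = \left(-740\right) 5 = -3700$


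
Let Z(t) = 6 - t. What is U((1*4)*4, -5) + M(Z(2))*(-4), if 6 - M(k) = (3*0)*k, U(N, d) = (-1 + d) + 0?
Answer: -30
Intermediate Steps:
U(N, d) = -1 + d
M(k) = 6 (M(k) = 6 - 3*0*k = 6 - 0*k = 6 - 1*0 = 6 + 0 = 6)
U((1*4)*4, -5) + M(Z(2))*(-4) = (-1 - 5) + 6*(-4) = -6 - 24 = -30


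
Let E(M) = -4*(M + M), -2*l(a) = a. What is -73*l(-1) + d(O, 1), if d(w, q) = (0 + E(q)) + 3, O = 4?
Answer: -83/2 ≈ -41.500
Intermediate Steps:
l(a) = -a/2
E(M) = -8*M
d(w, q) = 3 - 8*q (d(w, q) = (0 - 8*q) + 3 = -8*q + 3 = 3 - 8*q)
-73*l(-1) + d(O, 1) = -(-73)*(-1)/2 + (3 - 8*1) = -73*½ + (3 - 8) = -73/2 - 5 = -83/2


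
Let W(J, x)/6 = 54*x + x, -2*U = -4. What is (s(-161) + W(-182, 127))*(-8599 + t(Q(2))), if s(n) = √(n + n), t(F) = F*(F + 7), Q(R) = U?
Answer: -359629710 - 8581*I*√322 ≈ -3.5963e+8 - 1.5398e+5*I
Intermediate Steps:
U = 2 (U = -½*(-4) = 2)
W(J, x) = 330*x (W(J, x) = 6*(54*x + x) = 6*(55*x) = 330*x)
Q(R) = 2
t(F) = F*(7 + F)
s(n) = √2*√n (s(n) = √(2*n) = √2*√n)
(s(-161) + W(-182, 127))*(-8599 + t(Q(2))) = (√2*√(-161) + 330*127)*(-8599 + 2*(7 + 2)) = (√2*(I*√161) + 41910)*(-8599 + 2*9) = (I*√322 + 41910)*(-8599 + 18) = (41910 + I*√322)*(-8581) = -359629710 - 8581*I*√322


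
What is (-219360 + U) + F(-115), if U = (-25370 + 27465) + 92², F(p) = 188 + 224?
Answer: -208389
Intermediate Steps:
F(p) = 412
U = 10559 (U = 2095 + 8464 = 10559)
(-219360 + U) + F(-115) = (-219360 + 10559) + 412 = -208801 + 412 = -208389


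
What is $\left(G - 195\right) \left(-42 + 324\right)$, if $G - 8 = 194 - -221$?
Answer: $64296$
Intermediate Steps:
$G = 423$ ($G = 8 + \left(194 - -221\right) = 8 + \left(194 + 221\right) = 8 + 415 = 423$)
$\left(G - 195\right) \left(-42 + 324\right) = \left(423 - 195\right) \left(-42 + 324\right) = 228 \cdot 282 = 64296$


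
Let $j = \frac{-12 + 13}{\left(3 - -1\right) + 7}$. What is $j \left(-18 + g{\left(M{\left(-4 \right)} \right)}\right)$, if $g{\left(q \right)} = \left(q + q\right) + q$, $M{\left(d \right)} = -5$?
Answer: $-3$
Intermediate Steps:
$j = \frac{1}{11}$ ($j = 1 \frac{1}{\left(3 + 1\right) + 7} = 1 \frac{1}{4 + 7} = 1 \cdot \frac{1}{11} = \frac{1}{11} \approx 0.090909$)
$g{\left(q \right)} = 3 q$ ($g{\left(q \right)} = 2 q + q = 3 q$)
$j \left(-18 + g{\left(M{\left(-4 \right)} \right)}\right) = \frac{-18 + 3 \left(-5\right)}{11} = \frac{-18 - 15}{11} = \frac{1}{11} \left(-33\right) = -3$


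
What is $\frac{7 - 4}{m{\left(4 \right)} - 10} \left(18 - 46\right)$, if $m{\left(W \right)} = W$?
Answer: $14$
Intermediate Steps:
$\frac{7 - 4}{m{\left(4 \right)} - 10} \left(18 - 46\right) = \frac{7 - 4}{4 - 10} \left(18 - 46\right) = \frac{3}{-6} \left(-28\right) = 3 \left(- \frac{1}{6}\right) \left(-28\right) = \left(- \frac{1}{2}\right) \left(-28\right) = 14$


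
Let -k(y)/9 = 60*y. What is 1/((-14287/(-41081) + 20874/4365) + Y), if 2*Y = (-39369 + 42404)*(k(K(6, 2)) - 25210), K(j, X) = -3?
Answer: -59772855/2139737896411192 ≈ -2.7935e-8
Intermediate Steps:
k(y) = -540*y
Y = -35797825 (Y = ((-39369 + 42404)*(-540*(-3) - 25210))/2 = (3035*(1620 - 25210))/2 = (3035*(-23590))/2 = (½)*(-71595650) = -35797825)
1/((-14287/(-41081) + 20874/4365) + Y) = 1/((-14287/(-41081) + 20874/4365) - 35797825) = 1/((-14287*(-1/41081) + 20874*(1/4365)) - 35797825) = 1/((14287/41081 + 6958/1455) - 35797825) = 1/(306629183/59772855 - 35797825) = 1/(-2139737896411192/59772855) = -59772855/2139737896411192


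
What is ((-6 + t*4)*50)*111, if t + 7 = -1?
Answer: -210900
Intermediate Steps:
t = -8 (t = -7 - 1 = -8)
((-6 + t*4)*50)*111 = ((-6 - 8*4)*50)*111 = ((-6 - 32)*50)*111 = -38*50*111 = -1900*111 = -210900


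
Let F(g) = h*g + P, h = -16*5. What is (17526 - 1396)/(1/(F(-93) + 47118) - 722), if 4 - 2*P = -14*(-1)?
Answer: -175987978/7877453 ≈ -22.341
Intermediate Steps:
P = -5 (P = 2 - (-7)*(-1) = 2 - ½*14 = 2 - 7 = -5)
h = -80
F(g) = -5 - 80*g (F(g) = -80*g - 5 = -5 - 80*g)
(17526 - 1396)/(1/(F(-93) + 47118) - 722) = (17526 - 1396)/(1/((-5 - 80*(-93)) + 47118) - 722) = 16130/(1/((-5 + 7440) + 47118) - 722) = 16130/(1/(7435 + 47118) - 722) = 16130/(1/54553 - 722) = 16130/(-39387265/54553) = 16130*(-54553/39387265) = -175987978/7877453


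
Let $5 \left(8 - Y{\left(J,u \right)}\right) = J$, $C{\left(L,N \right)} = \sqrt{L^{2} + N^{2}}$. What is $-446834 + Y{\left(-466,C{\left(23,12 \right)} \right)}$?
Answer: $- \frac{2233664}{5} \approx -4.4673 \cdot 10^{5}$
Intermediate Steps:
$Y{\left(J,u \right)} = 8 - \frac{J}{5}$
$-446834 + Y{\left(-466,C{\left(23,12 \right)} \right)} = -446834 + \left(8 - - \frac{466}{5}\right) = -446834 + \left(8 + \frac{466}{5}\right) = -446834 + \frac{506}{5} = - \frac{2233664}{5}$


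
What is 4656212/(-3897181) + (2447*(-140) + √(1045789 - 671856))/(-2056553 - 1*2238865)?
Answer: -9332640284818/8370010708329 - √373933/4295418 ≈ -1.1152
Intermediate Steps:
4656212/(-3897181) + (2447*(-140) + √(1045789 - 671856))/(-2056553 - 1*2238865) = 4656212*(-1/3897181) + (-342580 + √373933)/(-2056553 - 2238865) = -4656212/3897181 + (-342580 + √373933)/(-4295418) = -4656212/3897181 + (-342580 + √373933)*(-1/4295418) = -4656212/3897181 + (171290/2147709 - √373933/4295418) = -9332640284818/8370010708329 - √373933/4295418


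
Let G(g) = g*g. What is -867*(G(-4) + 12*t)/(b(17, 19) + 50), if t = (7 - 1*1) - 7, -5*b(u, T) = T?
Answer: -5780/77 ≈ -75.065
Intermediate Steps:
b(u, T) = -T/5
t = -1 (t = (7 - 1) - 7 = 6 - 7 = -1)
G(g) = g**2
-867*(G(-4) + 12*t)/(b(17, 19) + 50) = -867*((-4)**2 + 12*(-1))/(-1/5*19 + 50) = -867*(16 - 12)/(-19/5 + 50) = -867/((231/5)/4) = -867/((231/5)*(1/4)) = -867/231/20 = -867*20/231 = -5780/77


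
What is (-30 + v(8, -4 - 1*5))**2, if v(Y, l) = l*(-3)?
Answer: 9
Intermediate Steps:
v(Y, l) = -3*l
(-30 + v(8, -4 - 1*5))**2 = (-30 - 3*(-4 - 1*5))**2 = (-30 - 3*(-4 - 5))**2 = (-30 - 3*(-9))**2 = (-30 + 27)**2 = (-3)**2 = 9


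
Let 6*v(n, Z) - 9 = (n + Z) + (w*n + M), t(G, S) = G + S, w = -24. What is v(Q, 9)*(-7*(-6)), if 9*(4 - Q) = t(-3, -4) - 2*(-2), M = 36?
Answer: -959/3 ≈ -319.67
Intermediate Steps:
Q = 13/3 (Q = 4 - ((-3 - 4) - 2*(-2))/9 = 4 - (-7 + 4)/9 = 4 - ⅑*(-3) = 4 + ⅓ = 13/3 ≈ 4.3333)
v(n, Z) = 15/2 - 23*n/6 + Z/6 (v(n, Z) = 3/2 + ((n + Z) + (-24*n + 36))/6 = 3/2 + ((Z + n) + (36 - 24*n))/6 = 3/2 + (36 + Z - 23*n)/6 = 3/2 + (6 - 23*n/6 + Z/6) = 15/2 - 23*n/6 + Z/6)
v(Q, 9)*(-7*(-6)) = (15/2 - 23/6*13/3 + (⅙)*9)*(-7*(-6)) = (15/2 - 299/18 + 3/2)*42 = -137/18*42 = -959/3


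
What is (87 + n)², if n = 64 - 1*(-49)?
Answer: 40000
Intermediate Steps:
n = 113 (n = 64 + 49 = 113)
(87 + n)² = (87 + 113)² = 200² = 40000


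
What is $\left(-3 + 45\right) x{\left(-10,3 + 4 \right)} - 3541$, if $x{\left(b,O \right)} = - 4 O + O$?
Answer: $-4423$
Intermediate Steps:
$x{\left(b,O \right)} = - 3 O$
$\left(-3 + 45\right) x{\left(-10,3 + 4 \right)} - 3541 = \left(-3 + 45\right) \left(- 3 \left(3 + 4\right)\right) - 3541 = 42 \left(\left(-3\right) 7\right) - 3541 = 42 \left(-21\right) - 3541 = -882 - 3541 = -4423$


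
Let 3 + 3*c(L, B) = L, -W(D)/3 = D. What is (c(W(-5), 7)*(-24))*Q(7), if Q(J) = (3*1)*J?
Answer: -2016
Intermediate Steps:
Q(J) = 3*J
W(D) = -3*D
c(L, B) = -1 + L/3
(c(W(-5), 7)*(-24))*Q(7) = ((-1 + (-3*(-5))/3)*(-24))*(3*7) = ((-1 + (⅓)*15)*(-24))*21 = ((-1 + 5)*(-24))*21 = (4*(-24))*21 = -96*21 = -2016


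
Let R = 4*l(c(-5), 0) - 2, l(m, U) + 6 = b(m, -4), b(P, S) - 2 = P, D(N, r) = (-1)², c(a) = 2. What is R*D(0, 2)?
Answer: -10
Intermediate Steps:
D(N, r) = 1
b(P, S) = 2 + P
l(m, U) = -4 + m (l(m, U) = -6 + (2 + m) = -4 + m)
R = -10 (R = 4*(-4 + 2) - 2 = 4*(-2) - 2 = -8 - 2 = -10)
R*D(0, 2) = -10*1 = -10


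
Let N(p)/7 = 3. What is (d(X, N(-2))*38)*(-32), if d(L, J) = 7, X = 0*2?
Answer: -8512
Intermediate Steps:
X = 0
N(p) = 21 (N(p) = 7*3 = 21)
(d(X, N(-2))*38)*(-32) = (7*38)*(-32) = 266*(-32) = -8512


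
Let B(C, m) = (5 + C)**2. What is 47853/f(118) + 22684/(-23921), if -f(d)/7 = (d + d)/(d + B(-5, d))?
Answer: -1145009189/334894 ≈ -3419.0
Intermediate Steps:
f(d) = -14 (f(d) = -7*(d + d)/(d + (5 - 5)**2) = -7*2*d/(d + 0**2) = -7*2*d/(d + 0) = -7*2*d/d = -7*2 = -14)
47853/f(118) + 22684/(-23921) = 47853/(-14) + 22684/(-23921) = 47853*(-1/14) + 22684*(-1/23921) = -47853/14 - 22684/23921 = -1145009189/334894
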